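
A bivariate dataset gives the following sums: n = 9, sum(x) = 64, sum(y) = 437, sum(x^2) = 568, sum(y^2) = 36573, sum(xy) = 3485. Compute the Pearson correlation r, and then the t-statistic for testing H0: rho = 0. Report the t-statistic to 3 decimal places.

S_xy = nΣxy − ΣxΣy = 9·3485 − 64·437 = 31365 − 27968 = 3397
S_xx = nΣx² − (Σx)² = 9·568 − 64² = 5112 − 4096 = 1016
S_yy = nΣy² − (Σy)² = 9·36573 − 437² = 329157 − 190969 = 138188
r = S_xy / √(S_xx·S_yy) = 3397 / √(1016·138188) = 3397 / √140399008 = 3397 / 11849.0087 = 0.2867
t = r·√(n−2)/√(1−r²) = 0.2867·√7 / √(1−0.082197) = 0.758537 / 0.958020 = 0.792

0.792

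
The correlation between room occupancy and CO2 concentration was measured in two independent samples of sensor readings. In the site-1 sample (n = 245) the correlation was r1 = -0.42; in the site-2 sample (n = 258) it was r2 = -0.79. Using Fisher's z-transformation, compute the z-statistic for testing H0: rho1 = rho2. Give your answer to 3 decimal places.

z1 = atanh(-0.42) = -0.447692,  z2 = atanh(-0.79) = -1.071432
SE = √(1/(n1−3) + 1/(n2−3)) = √(1/242 + 1/255) = √(0.0041322 + 0.0039216) = √0.0080538 = 0.089743
z = (z1 − z2)/SE = (-0.447692 − (-1.071432)) / 0.089743 = 0.623740 / 0.089743 = 6.950

6.950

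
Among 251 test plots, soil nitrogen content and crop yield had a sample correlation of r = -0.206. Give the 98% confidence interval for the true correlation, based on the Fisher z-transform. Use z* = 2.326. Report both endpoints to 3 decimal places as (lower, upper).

Fisher z: z_r = atanh(r) = ½·ln((1+(-0.206))/(1−(-0.206))) = -0.208990
SE(z) = 1/√(n−3) = 1/√248 = 0.063500
98% ⇒ z* = 2.326; margin = 2.326·0.063500 = 0.147701
CI on z-scale: (-0.356691, -0.061289)
Back-transform: tanh(-0.356691) = -0.342296, tanh(-0.061289) = -0.061212

(-0.342, -0.061)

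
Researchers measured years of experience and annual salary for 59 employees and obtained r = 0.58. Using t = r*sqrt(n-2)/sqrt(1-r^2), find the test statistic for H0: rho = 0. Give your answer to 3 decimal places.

t = r·√(n−2) / √(1−r²) with r = 0.58, n = 59
  = 0.58·√57 / √(1 − 0.3364)
  = 0.58·7.549834 / 0.814616
  = 4.378904 / 0.814616 = 5.375

5.375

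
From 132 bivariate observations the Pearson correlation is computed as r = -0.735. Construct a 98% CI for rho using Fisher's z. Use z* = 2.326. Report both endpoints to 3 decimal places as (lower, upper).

z_r = atanh(-0.735) = -0.939516;  SE = 1/√(n−3) = 1/√129 = 0.088045
z-limits: -0.939516 ± 2.326·0.088045 = -0.939516 ± 0.204793 = [-1.144309, -0.734723]
ρ-limits: (tanh -1.144309, tanh -0.734723) = (-0.816, -0.626)

(-0.816, -0.626)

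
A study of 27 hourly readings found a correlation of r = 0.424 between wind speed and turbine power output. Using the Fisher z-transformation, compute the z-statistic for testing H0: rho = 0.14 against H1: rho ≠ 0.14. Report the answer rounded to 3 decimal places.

1.527

z_r = atanh(0.424) = 0.452559,  z_0 = atanh(0.14) = 0.140926
SE = 1/√(n−3) = 1/√24 = 0.204124
z = (z_r − z_0)/SE = (0.452559 − 0.140926) / 0.204124 = 0.311633 / 0.204124 = 1.527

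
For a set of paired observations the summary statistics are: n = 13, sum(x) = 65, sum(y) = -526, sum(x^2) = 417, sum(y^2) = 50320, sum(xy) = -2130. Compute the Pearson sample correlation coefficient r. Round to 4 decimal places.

S_xy = nΣxy − ΣxΣy = 13·(-2130) − 65·(-526) = -27690 − (-34190) = 6500
S_xx = nΣx² − (Σx)² = 13·417 − 65² = 5421 − 4225 = 1196
S_yy = nΣy² − (Σy)² = 13·50320 − (-526)² = 654160 − 276676 = 377484
r = S_xy / √(S_xx·S_yy) = 6500 / √(1196·377484) = 6500 / √451470864 = 6500 / 21247.8437 = 0.3059

0.3059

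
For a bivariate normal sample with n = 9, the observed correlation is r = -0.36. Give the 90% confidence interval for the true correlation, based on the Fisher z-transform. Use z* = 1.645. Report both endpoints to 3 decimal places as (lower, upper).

(-0.781, 0.286)

z_r = atanh(-0.36) = -0.376886;  SE = 1/√(n−3) = 1/√6 = 0.408248
z-limits: -0.376886 ± 1.645·0.408248 = -0.376886 ± 0.671568 = [-1.048454, 0.294682]
ρ-limits: (tanh -1.048454, tanh 0.294682) = (-0.781, 0.286)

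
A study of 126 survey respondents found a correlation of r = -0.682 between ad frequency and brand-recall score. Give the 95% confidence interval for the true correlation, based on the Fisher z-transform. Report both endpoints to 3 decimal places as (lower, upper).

(-0.766, -0.576)

Fisher z: z_r = atanh(r) = ½·ln((1+(-0.682))/(1−(-0.682))) = -0.832844
SE(z) = 1/√(n−3) = 1/√123 = 0.090167
95% ⇒ z* = 1.960; margin = 1.960·0.090167 = 0.176727
CI on z-scale: (-1.009571, -0.656117)
Back-transform: tanh(-1.009571) = -0.765585, tanh(-0.656117) = -0.575773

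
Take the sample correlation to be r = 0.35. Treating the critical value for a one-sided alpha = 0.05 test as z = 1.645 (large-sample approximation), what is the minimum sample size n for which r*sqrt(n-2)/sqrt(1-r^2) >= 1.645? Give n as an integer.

22

r√(n−2)/√(1−r²) ≥ 1.645  ⇔  n−2 ≥ (1.645)²·(1−r²)/r²
(1−r²)/r² = (1−0.1225)/0.1225 = 7.1633
n ≥ 2 + 2.706025·7.1633 = 2 + 19.3841 = 21.3841
⌈21.3841⌉ = 22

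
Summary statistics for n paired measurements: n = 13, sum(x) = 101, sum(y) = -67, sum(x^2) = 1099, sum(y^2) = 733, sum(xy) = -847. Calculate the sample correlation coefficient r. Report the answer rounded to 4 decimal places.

-0.9352

Numerator: nΣxy − (Σx)(Σy) = 13·(-847) − (101)(-67) = -4244
Denominator: √[(nΣx²−(Σx)²)(nΣy²−(Σy)²)]
  nΣx²−(Σx)² = 13·1099 − 10201 = 4086;  nΣy²−(Σy)² = 13·733 − 4489 = 5040
  √(4086·5040) = √20593440 = 4537.9996
r = -4244 / 4537.9996 = -0.9352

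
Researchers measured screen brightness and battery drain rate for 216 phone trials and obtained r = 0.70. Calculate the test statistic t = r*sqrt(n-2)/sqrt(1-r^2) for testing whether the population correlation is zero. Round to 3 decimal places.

14.339

1 − r² = 1 − 0.4900 = 0.5100;  √(1−r²) = 0.714143
√(n−2) = √214 = 14.628739
t = r·√(n−2)/√(1−r²) = 0.70 · 14.628739 / 0.714143 = 14.339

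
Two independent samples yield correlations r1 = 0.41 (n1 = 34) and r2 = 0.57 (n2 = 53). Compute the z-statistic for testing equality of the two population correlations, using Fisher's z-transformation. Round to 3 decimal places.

-0.927

Fisher z-transforms: z1 = atanh(0.41) = 0.435611, z2 = atanh(0.57) = 0.647523; difference d = -0.211912
Var(d) = 1/31 + 1/50 = 0.0322581 + 0.0200000 = 0.0522581
z = d/√Var(d) = -0.211912 / √0.0522581 = -0.211912 / 0.228600 = -0.927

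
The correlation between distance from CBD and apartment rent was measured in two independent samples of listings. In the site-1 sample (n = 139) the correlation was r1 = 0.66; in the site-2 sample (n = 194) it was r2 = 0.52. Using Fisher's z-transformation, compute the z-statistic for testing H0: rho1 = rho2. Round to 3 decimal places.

Fisher z-transforms: z1 = atanh(0.66) = 0.792814, z2 = atanh(0.52) = 0.576340; difference d = 0.216474
Var(d) = 1/136 + 1/191 = 0.0073529 + 0.0052356 = 0.0125885
z = d/√Var(d) = 0.216474 / √0.0125885 = 0.216474 / 0.112198 = 1.929

1.929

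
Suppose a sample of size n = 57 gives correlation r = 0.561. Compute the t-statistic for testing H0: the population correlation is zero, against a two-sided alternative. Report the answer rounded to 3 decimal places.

5.026

1 − r² = 1 − 0.314721 = 0.685279;  √(1−r²) = 0.827816
√(n−2) = √55 = 7.416198
t = r·√(n−2)/√(1−r²) = 0.561 · 7.416198 / 0.827816 = 5.026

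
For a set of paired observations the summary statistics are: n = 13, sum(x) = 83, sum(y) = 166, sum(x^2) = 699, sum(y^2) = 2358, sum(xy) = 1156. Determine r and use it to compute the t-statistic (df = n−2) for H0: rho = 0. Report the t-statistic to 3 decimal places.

1.810

S_xy = nΣxy − ΣxΣy = 13·1156 − 83·166 = 15028 − 13778 = 1250
S_xx = nΣx² − (Σx)² = 13·699 − 83² = 9087 − 6889 = 2198
S_yy = nΣy² − (Σy)² = 13·2358 − 166² = 30654 − 27556 = 3098
r = S_xy / √(S_xx·S_yy) = 1250 / √(2198·3098) = 1250 / √6809404 = 1250 / 2609.4835 = 0.4790
t = r·√(n−2)/√(1−r²) = 0.4790·√11 / √(1−0.229441) = 1.588663 / 0.877815 = 1.810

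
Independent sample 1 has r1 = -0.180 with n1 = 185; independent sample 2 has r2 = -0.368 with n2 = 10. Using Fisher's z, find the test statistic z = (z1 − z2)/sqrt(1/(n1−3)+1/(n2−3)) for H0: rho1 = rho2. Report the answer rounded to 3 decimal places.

Fisher z-transforms: z1 = atanh(-0.180) = -0.181983, z2 = atanh(-0.368) = -0.386108; difference d = 0.204125
Var(d) = 1/182 + 1/7 = 0.0054945 + 0.1428571 = 0.1483516
z = d/√Var(d) = 0.204125 / √0.1483516 = 0.204125 / 0.385164 = 0.530

0.530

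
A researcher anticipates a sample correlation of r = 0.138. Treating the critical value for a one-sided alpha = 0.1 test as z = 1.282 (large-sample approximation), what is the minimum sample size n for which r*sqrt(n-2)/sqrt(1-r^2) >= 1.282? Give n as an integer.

Need r·√(n−2)/√(1−r²) ≥ 1.282
√(n−2) ≥ 1.282·√(1−0.019044) / 0.138 = 1.282·0.990432 / 0.138 = 9.2010
n−2 ≥ 84.6584  ⇒  n ≥ 86.6584
Smallest integer n = 87

87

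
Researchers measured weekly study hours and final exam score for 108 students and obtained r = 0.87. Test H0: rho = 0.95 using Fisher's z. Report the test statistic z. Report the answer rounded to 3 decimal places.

-5.110

Fisher z: atanh(0.87) = 1.333080, atanh(0.95) = 1.831781
z = (z_r − z_0)·√(n−3) = (1.333080 − 1.831781)·√105 = -0.498701 · 10.246951 = -5.110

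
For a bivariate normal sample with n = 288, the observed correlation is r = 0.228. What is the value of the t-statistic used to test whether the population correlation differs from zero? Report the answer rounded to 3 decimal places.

3.960

t = r·√(n−2) / √(1−r²) with r = 0.228, n = 288
  = 0.228·√286 / √(1 − 0.051984)
  = 0.228·16.911535 / 0.973661
  = 3.855830 / 0.973661 = 3.960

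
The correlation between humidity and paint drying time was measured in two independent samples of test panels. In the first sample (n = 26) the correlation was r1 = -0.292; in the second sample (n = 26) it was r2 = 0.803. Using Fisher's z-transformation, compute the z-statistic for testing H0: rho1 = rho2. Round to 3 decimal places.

-4.774

Fisher z-transforms: z1 = atanh(-0.292) = -0.300751, z2 = atanh(0.803) = 1.107002; difference d = -1.407753
Var(d) = 1/23 + 1/23 = 0.0434783 + 0.0434783 = 0.0869566
z = d/√Var(d) = -1.407753 / √0.0869566 = -1.407753 / 0.294884 = -4.774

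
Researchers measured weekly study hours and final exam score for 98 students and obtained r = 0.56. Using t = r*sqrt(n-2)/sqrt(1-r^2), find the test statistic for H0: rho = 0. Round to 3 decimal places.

t = r·√(n−2) / √(1−r²) with r = 0.56, n = 98
  = 0.56·√96 / √(1 − 0.3136)
  = 0.56·9.797959 / 0.828493
  = 5.486857 / 0.828493 = 6.623

6.623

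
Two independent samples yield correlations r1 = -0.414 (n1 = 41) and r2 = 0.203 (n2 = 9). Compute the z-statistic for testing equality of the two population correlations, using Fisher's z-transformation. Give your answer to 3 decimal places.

Fisher z-transforms: z1 = atanh(-0.414) = -0.440429, z2 = atanh(0.203) = 0.205860; difference d = -0.646289
Var(d) = 1/38 + 1/6 = 0.0263158 + 0.1666667 = 0.1929825
z = d/√Var(d) = -0.646289 / √0.1929825 = -0.646289 / 0.439298 = -1.471

-1.471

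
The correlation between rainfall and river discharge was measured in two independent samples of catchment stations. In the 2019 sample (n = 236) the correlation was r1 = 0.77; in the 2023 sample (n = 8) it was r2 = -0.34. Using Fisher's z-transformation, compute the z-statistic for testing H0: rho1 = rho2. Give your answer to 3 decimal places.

3.041

Fisher z-transforms: z1 = atanh(0.77) = 1.020328, z2 = atanh(-0.34) = -0.354093; difference d = 1.374421
Var(d) = 1/233 + 1/5 = 0.0042918 + 0.2000000 = 0.2042918
z = d/√Var(d) = 1.374421 / √0.2042918 = 1.374421 / 0.451987 = 3.041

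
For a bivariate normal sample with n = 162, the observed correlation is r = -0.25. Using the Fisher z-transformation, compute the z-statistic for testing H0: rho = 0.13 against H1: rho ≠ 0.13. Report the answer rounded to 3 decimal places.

Fisher z: atanh(-0.25) = -0.255413, atanh(0.13) = 0.130740
z = (z_r − z_0)·√(n−3) = (-0.255413 − 0.130740)·√159 = -0.386153 · 12.609520 = -4.869

-4.869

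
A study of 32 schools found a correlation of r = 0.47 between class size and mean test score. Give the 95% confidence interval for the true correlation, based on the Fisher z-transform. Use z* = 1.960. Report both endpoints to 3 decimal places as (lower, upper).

z_r = atanh(0.47) = 0.510070;  SE = 1/√(n−3) = 1/√29 = 0.185695
z-limits: 0.510070 ± 1.960·0.185695 = 0.510070 ± 0.363962 = [0.146108, 0.874032]
ρ-limits: (tanh 0.146108, tanh 0.874032) = (0.145, 0.703)

(0.145, 0.703)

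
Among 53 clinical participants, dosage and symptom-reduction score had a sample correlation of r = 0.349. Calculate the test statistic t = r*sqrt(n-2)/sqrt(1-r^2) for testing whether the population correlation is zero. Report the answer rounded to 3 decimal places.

2.660

t = r·√(n−2) / √(1−r²) with r = 0.349, n = 53
  = 0.349·√51 / √(1 − 0.121801)
  = 0.349·7.141428 / 0.937123
  = 2.492358 / 0.937123 = 2.660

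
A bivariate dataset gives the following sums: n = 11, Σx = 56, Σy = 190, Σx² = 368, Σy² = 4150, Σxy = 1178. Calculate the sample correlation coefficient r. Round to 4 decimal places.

0.7854

S_xy = nΣxy − ΣxΣy = 11·1178 − 56·190 = 12958 − 10640 = 2318
S_xx = nΣx² − (Σx)² = 11·368 − 56² = 4048 − 3136 = 912
S_yy = nΣy² − (Σy)² = 11·4150 − 190² = 45650 − 36100 = 9550
r = S_xy / √(S_xx·S_yy) = 2318 / √(912·9550) = 2318 / √8709600 = 2318 / 2951.2031 = 0.7854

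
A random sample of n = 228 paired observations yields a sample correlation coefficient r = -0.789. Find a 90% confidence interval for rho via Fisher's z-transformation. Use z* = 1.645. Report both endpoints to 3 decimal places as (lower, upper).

(-0.827, -0.744)

z_r = atanh(-0.789) = -1.068777;  SE = 1/√(n−3) = 1/√225 = 0.066667
z-limits: -1.068777 ± 1.645·0.066667 = -1.068777 ± 0.109667 = [-1.178444, -0.959110]
ρ-limits: (tanh -1.178444, tanh -0.959110) = (-0.827, -0.744)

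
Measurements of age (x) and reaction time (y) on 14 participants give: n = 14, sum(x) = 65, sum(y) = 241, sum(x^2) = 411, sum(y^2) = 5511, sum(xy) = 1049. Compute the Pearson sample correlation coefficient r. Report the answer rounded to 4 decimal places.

Numerator: nΣxy − (Σx)(Σy) = 14·1049 − (65)(241) = -979
Denominator: √[(nΣx²−(Σx)²)(nΣy²−(Σy)²)]
  nΣx²−(Σx)² = 14·411 − 4225 = 1529;  nΣy²−(Σy)² = 14·5511 − 58081 = 19073
  √(1529·19073) = √29162617 = 5400.2423
r = -979 / 5400.2423 = -0.1813

-0.1813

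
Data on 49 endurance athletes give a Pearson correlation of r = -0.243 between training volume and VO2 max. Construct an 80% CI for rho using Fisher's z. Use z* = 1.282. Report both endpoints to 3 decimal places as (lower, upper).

(-0.411, -0.059)

Fisher z: z_r = atanh(r) = ½·ln((1+(-0.243))/(1−(-0.243))) = -0.247960
SE(z) = 1/√(n−3) = 1/√46 = 0.147442
80% ⇒ z* = 1.282; margin = 1.282·0.147442 = 0.189021
CI on z-scale: (-0.436981, -0.058939)
Back-transform: tanh(-0.436981) = -0.411139, tanh(-0.058939) = -0.058871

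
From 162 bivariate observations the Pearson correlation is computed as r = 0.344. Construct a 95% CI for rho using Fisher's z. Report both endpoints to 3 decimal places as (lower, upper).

(0.200, 0.473)

Fisher z: z_r = atanh(r) = ½·ln((1+0.344)/(1−0.344)) = 0.358622
SE(z) = 1/√(n−3) = 1/√159 = 0.079305
95% ⇒ z* = 1.960; margin = 1.960·0.079305 = 0.155438
CI on z-scale: (0.203184, 0.514060)
Back-transform: tanh(0.203184) = 0.200433, tanh(0.514060) = 0.473103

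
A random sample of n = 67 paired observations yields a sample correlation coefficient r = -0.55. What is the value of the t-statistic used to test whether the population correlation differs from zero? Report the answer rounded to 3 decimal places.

t = r·√(n−2) / √(1−r²) with r = -0.55, n = 67
  = -0.55·√65 / √(1 − 0.3025)
  = -0.55·8.062258 / 0.835165
  = -4.434242 / 0.835165 = -5.309

-5.309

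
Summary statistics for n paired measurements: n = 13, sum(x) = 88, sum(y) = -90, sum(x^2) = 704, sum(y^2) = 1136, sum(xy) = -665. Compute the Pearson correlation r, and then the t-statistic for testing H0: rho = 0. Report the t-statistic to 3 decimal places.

-0.808

Numerator: nΣxy − (Σx)(Σy) = 13·(-665) − (88)(-90) = -725
Denominator: √[(nΣx²−(Σx)²)(nΣy²−(Σy)²)]
  nΣx²−(Σx)² = 13·704 − 7744 = 1408;  nΣy²−(Σy)² = 13·1136 − 8100 = 6668
  √(1408·6668) = √9388544 = 3064.0731
r = -725 / 3064.0731 = -0.2366
t = r·√(n−2)/√(1−r²) = -0.2366·√11 / √(1−0.055980) = -0.784713 / 0.971607 = -0.808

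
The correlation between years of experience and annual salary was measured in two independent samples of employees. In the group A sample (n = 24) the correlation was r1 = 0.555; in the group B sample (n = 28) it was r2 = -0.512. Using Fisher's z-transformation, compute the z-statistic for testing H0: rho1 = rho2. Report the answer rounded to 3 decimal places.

z1 = atanh(0.555) = 0.625578,  z2 = atanh(-0.512) = -0.565437
SE = √(1/(n1−3) + 1/(n2−3)) = √(1/21 + 1/25) = √(0.0476190 + 0.0400000) = √0.0876190 = 0.296005
z = (z1 − z2)/SE = (0.625578 − (-0.565437)) / 0.296005 = 1.191015 / 0.296005 = 4.024

4.024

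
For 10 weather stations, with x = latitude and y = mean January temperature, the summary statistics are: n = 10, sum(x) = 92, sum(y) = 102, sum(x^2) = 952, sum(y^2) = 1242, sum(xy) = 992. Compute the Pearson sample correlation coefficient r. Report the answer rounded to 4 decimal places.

0.3674

S_xy = nΣxy − ΣxΣy = 10·992 − 92·102 = 9920 − 9384 = 536
S_xx = nΣx² − (Σx)² = 10·952 − 92² = 9520 − 8464 = 1056
S_yy = nΣy² − (Σy)² = 10·1242 − 102² = 12420 − 10404 = 2016
r = S_xy / √(S_xx·S_yy) = 536 / √(1056·2016) = 536 / √2128896 = 536 / 1459.0737 = 0.3674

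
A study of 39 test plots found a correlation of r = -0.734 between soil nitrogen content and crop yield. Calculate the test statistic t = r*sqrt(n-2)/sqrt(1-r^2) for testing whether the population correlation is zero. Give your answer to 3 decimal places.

t = r·√(n−2) / √(1−r²) with r = -0.734, n = 39
  = -0.734·√37 / √(1 − 0.538756)
  = -0.734·6.082763 / 0.679149
  = -4.464748 / 0.679149 = -6.574

-6.574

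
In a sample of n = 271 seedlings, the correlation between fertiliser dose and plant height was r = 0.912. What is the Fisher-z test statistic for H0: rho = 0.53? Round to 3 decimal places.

15.538

Fisher z: atanh(0.912) = 1.539284, atanh(0.53) = 0.590145
z = (z_r − z_0)·√(n−3) = (1.539284 − 0.590145)·√268 = 0.949139 · 16.370706 = 15.538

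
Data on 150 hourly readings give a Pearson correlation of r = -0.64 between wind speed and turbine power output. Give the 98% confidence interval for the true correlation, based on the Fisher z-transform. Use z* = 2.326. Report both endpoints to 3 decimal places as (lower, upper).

z_r = atanh(-0.64) = -0.758174;  SE = 1/√(n−3) = 1/√147 = 0.082479
z-limits: -0.758174 ± 2.326·0.082479 = -0.758174 ± 0.191846 = [-0.950020, -0.566328]
ρ-limits: (tanh -0.950020, tanh -0.566328) = (-0.740, -0.513)

(-0.740, -0.513)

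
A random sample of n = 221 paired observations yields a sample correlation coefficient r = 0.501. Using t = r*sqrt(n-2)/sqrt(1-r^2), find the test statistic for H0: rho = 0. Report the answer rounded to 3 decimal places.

1 − r² = 1 − 0.251001 = 0.748999;  √(1−r²) = 0.865447
√(n−2) = √219 = 14.798649
t = r·√(n−2)/√(1−r²) = 0.501 · 14.798649 / 0.865447 = 8.567

8.567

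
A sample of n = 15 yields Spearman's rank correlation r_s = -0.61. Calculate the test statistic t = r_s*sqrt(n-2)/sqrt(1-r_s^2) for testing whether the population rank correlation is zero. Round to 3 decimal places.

-2.776

1 − r_s² = 1 − 0.3721 = 0.6279;  √(1−r_s²) = 0.792401
√(n−2) = √13 = 3.605551
t = r_s·√(n−2)/√(1−r_s²) = -0.61 · 3.605551 / 0.792401 = -2.776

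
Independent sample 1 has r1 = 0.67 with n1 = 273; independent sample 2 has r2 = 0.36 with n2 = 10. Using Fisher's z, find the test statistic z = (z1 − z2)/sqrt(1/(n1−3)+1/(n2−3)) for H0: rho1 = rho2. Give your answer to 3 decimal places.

1.133

Fisher z-transforms: z1 = atanh(0.67) = 0.810743, z2 = atanh(0.36) = 0.376886; difference d = 0.433857
Var(d) = 1/270 + 1/7 = 0.0037037 + 0.1428571 = 0.1465608
z = d/√Var(d) = 0.433857 / √0.1465608 = 0.433857 / 0.382833 = 1.133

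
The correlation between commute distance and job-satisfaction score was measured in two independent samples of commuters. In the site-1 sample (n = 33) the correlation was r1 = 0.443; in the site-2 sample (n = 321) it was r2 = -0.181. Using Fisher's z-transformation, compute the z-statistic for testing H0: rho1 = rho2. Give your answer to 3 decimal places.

Fisher z-transforms: z1 = atanh(0.443) = 0.475957, z2 = atanh(-0.181) = -0.183016; difference d = 0.658973
Var(d) = 1/30 + 1/318 = 0.0333333 + 0.0031447 = 0.0364780
z = d/√Var(d) = 0.658973 / √0.0364780 = 0.658973 / 0.190992 = 3.450

3.450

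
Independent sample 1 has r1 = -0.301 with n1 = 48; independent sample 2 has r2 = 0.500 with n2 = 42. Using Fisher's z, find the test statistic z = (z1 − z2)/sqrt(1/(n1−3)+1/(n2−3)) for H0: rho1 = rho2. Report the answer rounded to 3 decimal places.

z1 = atanh(-0.301) = -0.310619,  z2 = atanh(0.500) = 0.549306
SE = √(1/(n1−3) + 1/(n2−3)) = √(1/45 + 1/39) = √(0.0222222 + 0.0256410) = √0.0478632 = 0.218777
z = (z1 − z2)/SE = (-0.310619 − 0.549306) / 0.218777 = -0.859925 / 0.218777 = -3.931

-3.931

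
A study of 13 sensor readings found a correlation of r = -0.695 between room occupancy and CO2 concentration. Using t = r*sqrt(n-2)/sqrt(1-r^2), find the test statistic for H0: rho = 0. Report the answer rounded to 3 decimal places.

-3.206

1 − r² = 1 − 0.483025 = 0.516975;  √(1−r²) = 0.719010
√(n−2) = √11 = 3.316625
t = r·√(n−2)/√(1−r²) = -0.695 · 3.316625 / 0.719010 = -3.206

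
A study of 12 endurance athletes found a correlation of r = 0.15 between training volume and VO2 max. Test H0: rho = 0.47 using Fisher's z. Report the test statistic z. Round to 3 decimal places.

-1.077

Fisher z: atanh(0.15) = 0.151140, atanh(0.47) = 0.510070
z = (z_r − z_0)·√(n−3) = (0.151140 − 0.510070)·√9 = -0.358930 · 3.000000 = -1.077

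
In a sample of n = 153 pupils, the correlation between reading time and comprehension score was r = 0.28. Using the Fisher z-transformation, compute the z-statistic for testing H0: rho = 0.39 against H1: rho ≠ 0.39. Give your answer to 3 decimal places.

-1.520

Fisher z: atanh(0.28) = 0.287682, atanh(0.39) = 0.411800
z = (z_r − z_0)·√(n−3) = (0.287682 − 0.411800)·√150 = -0.124118 · 12.247449 = -1.520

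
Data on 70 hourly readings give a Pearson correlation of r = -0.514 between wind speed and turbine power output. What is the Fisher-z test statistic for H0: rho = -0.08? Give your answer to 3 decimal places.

-3.994

Fisher z: atanh(-0.514) = -0.568151, atanh(-0.08) = -0.080171
z = (z_r − z_0)·√(n−3) = (-0.568151 − (-0.080171))·√67 = -0.487980 · 8.185353 = -3.994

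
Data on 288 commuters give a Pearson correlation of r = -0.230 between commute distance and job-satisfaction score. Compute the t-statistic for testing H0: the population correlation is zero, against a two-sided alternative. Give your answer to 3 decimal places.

-3.997

t = r·√(n−2) / √(1−r²) with r = -0.230, n = 288
  = -0.230·√286 / √(1 − 0.052900)
  = -0.230·16.911535 / 0.973191
  = -3.889653 / 0.973191 = -3.997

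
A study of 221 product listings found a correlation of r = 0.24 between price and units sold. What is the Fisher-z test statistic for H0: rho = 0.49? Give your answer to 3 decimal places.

z_r = atanh(0.24) = 0.244774,  z_0 = atanh(0.49) = 0.536060
SE = 1/√(n−3) = 1/√218 = 0.067729
z = (z_r − z_0)/SE = (0.244774 − 0.536060) / 0.067729 = -0.291286 / 0.067729 = -4.301

-4.301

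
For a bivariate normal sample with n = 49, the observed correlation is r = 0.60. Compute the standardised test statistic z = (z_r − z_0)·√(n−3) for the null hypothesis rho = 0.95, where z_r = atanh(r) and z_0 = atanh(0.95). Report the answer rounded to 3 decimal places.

Fisher z: atanh(0.60) = 0.693147, atanh(0.95) = 1.831781
z = (z_r − z_0)·√(n−3) = (0.693147 − 1.831781)·√46 = -1.138634 · 6.782330 = -7.723

-7.723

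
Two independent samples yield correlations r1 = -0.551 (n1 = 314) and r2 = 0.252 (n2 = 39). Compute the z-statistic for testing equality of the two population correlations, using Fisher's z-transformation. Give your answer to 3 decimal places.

-4.984

Fisher z-transforms: z1 = atanh(-0.551) = -0.619816, z2 = atanh(0.252) = 0.257547; difference d = -0.877363
Var(d) = 1/311 + 1/36 = 0.0032154 + 0.0277778 = 0.0309932
z = d/√Var(d) = -0.877363 / √0.0309932 = -0.877363 / 0.176049 = -4.984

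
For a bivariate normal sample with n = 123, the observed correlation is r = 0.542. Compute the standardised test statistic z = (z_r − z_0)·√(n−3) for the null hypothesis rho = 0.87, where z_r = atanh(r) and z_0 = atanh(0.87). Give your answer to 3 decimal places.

z_r = atanh(0.542) = 0.606983,  z_0 = atanh(0.87) = 1.333080
SE = 1/√(n−3) = 1/√120 = 0.091287
z = (z_r − z_0)/SE = (0.606983 − 1.333080) / 0.091287 = -0.726097 / 0.091287 = -7.954

-7.954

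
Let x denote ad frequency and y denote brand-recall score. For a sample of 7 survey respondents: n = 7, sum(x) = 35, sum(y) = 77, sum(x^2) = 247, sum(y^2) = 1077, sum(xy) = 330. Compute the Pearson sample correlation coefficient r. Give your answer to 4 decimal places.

Numerator: nΣxy − (Σx)(Σy) = 7·330 − (35)(77) = -385
Denominator: √[(nΣx²−(Σx)²)(nΣy²−(Σy)²)]
  nΣx²−(Σx)² = 7·247 − 1225 = 504;  nΣy²−(Σy)² = 7·1077 − 5929 = 1610
  √(504·1610) = √811440 = 900.7996
r = -385 / 900.7996 = -0.4274

-0.4274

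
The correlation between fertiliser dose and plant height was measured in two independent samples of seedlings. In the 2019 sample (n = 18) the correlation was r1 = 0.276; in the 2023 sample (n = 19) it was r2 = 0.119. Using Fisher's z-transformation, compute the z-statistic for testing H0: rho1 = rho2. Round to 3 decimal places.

0.456

Fisher z-transforms: z1 = atanh(0.276) = 0.283347, z2 = atanh(0.119) = 0.119567; difference d = 0.163780
Var(d) = 1/15 + 1/16 = 0.0666667 + 0.0625000 = 0.1291667
z = d/√Var(d) = 0.163780 / √0.1291667 = 0.163780 / 0.359398 = 0.456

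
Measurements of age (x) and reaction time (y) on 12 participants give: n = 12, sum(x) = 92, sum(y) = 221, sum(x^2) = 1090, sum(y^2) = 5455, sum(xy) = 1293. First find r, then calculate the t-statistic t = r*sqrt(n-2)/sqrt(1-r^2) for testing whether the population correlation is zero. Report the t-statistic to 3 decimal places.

Numerator: nΣxy − (Σx)(Σy) = 12·1293 − (92)(221) = -4816
Denominator: √[(nΣx²−(Σx)²)(nΣy²−(Σy)²)]
  nΣx²−(Σx)² = 12·1090 − 8464 = 4616;  nΣy²−(Σy)² = 12·5455 − 48841 = 16619
  √(4616·16619) = √76713304 = 8758.6131
r = -4816 / 8758.6131 = -0.5499
t = r·√(n−2)/√(1−r²) = -0.5499·√10 / √(1−0.302390) = -1.738936 / 0.835231 = -2.082

-2.082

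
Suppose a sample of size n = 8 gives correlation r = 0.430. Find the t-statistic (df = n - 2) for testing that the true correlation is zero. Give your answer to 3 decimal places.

1.167

t = r·√(n−2) / √(1−r²) with r = 0.430, n = 8
  = 0.430·√6 / √(1 − 0.184900)
  = 0.430·2.449490 / 0.902829
  = 1.053281 / 0.902829 = 1.167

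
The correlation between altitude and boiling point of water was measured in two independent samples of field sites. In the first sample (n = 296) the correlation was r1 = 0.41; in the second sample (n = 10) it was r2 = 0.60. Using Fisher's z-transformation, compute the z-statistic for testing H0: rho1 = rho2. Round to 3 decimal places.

-0.673

Fisher z-transforms: z1 = atanh(0.41) = 0.435611, z2 = atanh(0.60) = 0.693147; difference d = -0.257536
Var(d) = 1/293 + 1/7 = 0.0034130 + 0.1428571 = 0.1462701
z = d/√Var(d) = -0.257536 / √0.1462701 = -0.257536 / 0.382453 = -0.673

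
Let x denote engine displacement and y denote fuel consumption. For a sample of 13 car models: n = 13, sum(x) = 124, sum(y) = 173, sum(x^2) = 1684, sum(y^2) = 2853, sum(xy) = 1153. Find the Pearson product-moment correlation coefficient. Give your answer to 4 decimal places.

-0.9462

Numerator: nΣxy − (Σx)(Σy) = 13·1153 − (124)(173) = -6463
Denominator: √[(nΣx²−(Σx)²)(nΣy²−(Σy)²)]
  nΣx²−(Σx)² = 13·1684 − 15376 = 6516;  nΣy²−(Σy)² = 13·2853 − 29929 = 7160
  √(6516·7160) = √46654560 = 6830.4143
r = -6463 / 6830.4143 = -0.9462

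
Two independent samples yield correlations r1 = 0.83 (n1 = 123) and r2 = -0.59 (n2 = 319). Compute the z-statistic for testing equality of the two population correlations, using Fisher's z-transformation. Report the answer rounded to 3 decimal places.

Fisher z-transforms: z1 = atanh(0.83) = 1.188136, z2 = atanh(-0.59) = -0.677666; difference d = 1.865802
Var(d) = 1/120 + 1/316 = 0.0083333 + 0.0031646 = 0.0114979
z = d/√Var(d) = 1.865802 / √0.0114979 = 1.865802 / 0.107228 = 17.400

17.400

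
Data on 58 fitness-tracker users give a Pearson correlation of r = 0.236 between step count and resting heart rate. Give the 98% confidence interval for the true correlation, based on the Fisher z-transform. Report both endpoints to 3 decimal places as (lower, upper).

(-0.073, 0.504)

z_r = atanh(0.236) = 0.240534;  SE = 1/√(n−3) = 1/√55 = 0.134840
z-limits: 0.240534 ± 2.326·0.134840 = 0.240534 ± 0.313638 = [-0.073104, 0.554172]
ρ-limits: (tanh -0.073104, tanh 0.554172) = (-0.073, 0.504)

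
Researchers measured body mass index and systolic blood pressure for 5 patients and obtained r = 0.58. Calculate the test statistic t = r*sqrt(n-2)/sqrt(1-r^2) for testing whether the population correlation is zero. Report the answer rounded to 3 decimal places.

1.233

1 − r² = 1 − 0.3364 = 0.6636;  √(1−r²) = 0.814616
√(n−2) = √3 = 1.732051
t = r·√(n−2)/√(1−r²) = 0.58 · 1.732051 / 0.814616 = 1.233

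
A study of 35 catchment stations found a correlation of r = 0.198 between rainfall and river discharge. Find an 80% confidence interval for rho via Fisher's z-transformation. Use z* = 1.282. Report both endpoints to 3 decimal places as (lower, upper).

(-0.026, 0.403)

Fisher z: z_r = atanh(r) = ½·ln((1+0.198)/(1−0.198)) = 0.200650
SE(z) = 1/√(n−3) = 1/√32 = 0.176777
80% ⇒ z* = 1.282; margin = 1.282·0.176777 = 0.226628
CI on z-scale: (-0.025978, 0.427278)
Back-transform: tanh(-0.025978) = -0.025972, tanh(0.427278) = 0.403044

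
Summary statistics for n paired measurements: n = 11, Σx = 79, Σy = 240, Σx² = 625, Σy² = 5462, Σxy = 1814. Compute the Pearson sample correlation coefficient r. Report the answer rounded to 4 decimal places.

0.7924

Numerator: nΣxy − (Σx)(Σy) = 11·1814 − (79)(240) = 994
Denominator: √[(nΣx²−(Σx)²)(nΣy²−(Σy)²)]
  nΣx²−(Σx)² = 11·625 − 6241 = 634;  nΣy²−(Σy)² = 11·5462 − 57600 = 2482
  √(634·2482) = √1573588 = 1254.4274
r = 994 / 1254.4274 = 0.7924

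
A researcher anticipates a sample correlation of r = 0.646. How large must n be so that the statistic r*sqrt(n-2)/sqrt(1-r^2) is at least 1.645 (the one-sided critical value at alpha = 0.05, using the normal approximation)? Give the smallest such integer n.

r√(n−2)/√(1−r²) ≥ 1.645  ⇔  n−2 ≥ (1.645)²·(1−r²)/r²
(1−r²)/r² = (1−0.417316)/0.417316 = 1.3963
n ≥ 2 + 2.706025·1.3963 = 2 + 3.7784 = 5.7784
⌈5.7784⌉ = 6

6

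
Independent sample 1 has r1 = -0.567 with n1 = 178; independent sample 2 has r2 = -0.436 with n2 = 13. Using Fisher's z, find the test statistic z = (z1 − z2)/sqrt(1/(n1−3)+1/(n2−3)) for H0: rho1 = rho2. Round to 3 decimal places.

z1 = atanh(-0.567) = -0.643090,  z2 = atanh(-0.436) = -0.467281
SE = √(1/(n1−3) + 1/(n2−3)) = √(1/175 + 1/10) = √(0.0057143 + 0.1000000) = √0.1057143 = 0.325137
z = (z1 − z2)/SE = (-0.643090 − (-0.467281)) / 0.325137 = -0.175809 / 0.325137 = -0.541

-0.541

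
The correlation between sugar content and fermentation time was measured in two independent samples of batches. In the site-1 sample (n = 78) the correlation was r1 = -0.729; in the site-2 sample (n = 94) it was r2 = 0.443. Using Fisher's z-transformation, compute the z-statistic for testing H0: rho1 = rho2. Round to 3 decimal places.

-8.993

Fisher z-transforms: z1 = atanh(-0.729) = -0.926590, z2 = atanh(0.443) = 0.475957; difference d = -1.402547
Var(d) = 1/75 + 1/91 = 0.0133333 + 0.0109890 = 0.0243223
z = d/√Var(d) = -1.402547 / √0.0243223 = -1.402547 / 0.155956 = -8.993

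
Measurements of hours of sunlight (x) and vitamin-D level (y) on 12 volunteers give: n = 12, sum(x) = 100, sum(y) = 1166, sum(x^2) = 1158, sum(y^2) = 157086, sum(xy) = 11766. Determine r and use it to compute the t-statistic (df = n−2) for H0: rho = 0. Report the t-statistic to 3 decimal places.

S_xy = nΣxy − ΣxΣy = 12·11766 − 100·1166 = 141192 − 116600 = 24592
S_xx = nΣx² − (Σx)² = 12·1158 − 100² = 13896 − 10000 = 3896
S_yy = nΣy² − (Σy)² = 12·157086 − 1166² = 1885032 − 1359556 = 525476
r = S_xy / √(S_xx·S_yy) = 24592 / √(3896·525476) = 24592 / √2047254496 = 24592 / 45246.5965 = 0.5435
t = r·√(n−2)/√(1−r²) = 0.5435·√10 / √(1−0.295392) = 1.718698 / 0.839409 = 2.048

2.048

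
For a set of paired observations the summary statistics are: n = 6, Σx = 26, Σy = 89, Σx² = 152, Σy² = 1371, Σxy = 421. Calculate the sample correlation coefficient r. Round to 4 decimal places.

S_xy = nΣxy − ΣxΣy = 6·421 − 26·89 = 2526 − 2314 = 212
S_xx = nΣx² − (Σx)² = 6·152 − 26² = 912 − 676 = 236
S_yy = nΣy² − (Σy)² = 6·1371 − 89² = 8226 − 7921 = 305
r = S_xy / √(S_xx·S_yy) = 212 / √(236·305) = 212 / √71980 = 212 / 268.2909 = 0.7902

0.7902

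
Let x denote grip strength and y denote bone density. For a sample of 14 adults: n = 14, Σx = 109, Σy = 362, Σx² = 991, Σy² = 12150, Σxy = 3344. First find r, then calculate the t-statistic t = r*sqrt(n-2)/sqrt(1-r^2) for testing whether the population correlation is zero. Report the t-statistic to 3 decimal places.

5.236

Numerator: nΣxy − (Σx)(Σy) = 14·3344 − (109)(362) = 7358
Denominator: √[(nΣx²−(Σx)²)(nΣy²−(Σy)²)]
  nΣx²−(Σx)² = 14·991 − 11881 = 1993;  nΣy²−(Σy)² = 14·12150 − 131044 = 39056
  √(1993·39056) = √77838608 = 8822.6191
r = 7358 / 8822.6191 = 0.8340
t = r·√(n−2)/√(1−r²) = 0.8340·√12 / √(1−0.695556) = 2.889061 / 0.551764 = 5.236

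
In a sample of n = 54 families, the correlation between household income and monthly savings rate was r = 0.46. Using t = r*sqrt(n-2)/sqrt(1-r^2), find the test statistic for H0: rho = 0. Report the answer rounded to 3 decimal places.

1 − r² = 1 − 0.2116 = 0.7884;  √(1−r²) = 0.887919
√(n−2) = √52 = 7.211103
t = r·√(n−2)/√(1−r²) = 0.46 · 7.211103 / 0.887919 = 3.736

3.736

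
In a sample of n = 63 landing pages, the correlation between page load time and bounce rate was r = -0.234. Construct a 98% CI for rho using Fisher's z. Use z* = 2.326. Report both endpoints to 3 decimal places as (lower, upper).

z_r = atanh(-0.234) = -0.238417;  SE = 1/√(n−3) = 1/√60 = 0.129099
z-limits: -0.238417 ± 2.326·0.129099 = -0.238417 ± 0.300284 = [-0.538701, 0.061867]
ρ-limits: (tanh -0.538701, tanh 0.061867) = (-0.492, 0.062)

(-0.492, 0.062)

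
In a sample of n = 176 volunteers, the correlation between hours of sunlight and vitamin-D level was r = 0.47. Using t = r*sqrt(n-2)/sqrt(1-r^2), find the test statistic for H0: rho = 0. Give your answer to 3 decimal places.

7.024

1 − r² = 1 − 0.2209 = 0.7791;  √(1−r²) = 0.882666
√(n−2) = √174 = 13.190906
t = r·√(n−2)/√(1−r²) = 0.47 · 13.190906 / 0.882666 = 7.024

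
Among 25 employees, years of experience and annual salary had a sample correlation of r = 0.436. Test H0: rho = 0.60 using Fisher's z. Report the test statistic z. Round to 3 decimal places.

-1.059

z_r = atanh(0.436) = 0.467281,  z_0 = atanh(0.60) = 0.693147
SE = 1/√(n−3) = 1/√22 = 0.213201
z = (z_r − z_0)/SE = (0.467281 − 0.693147) / 0.213201 = -0.225866 / 0.213201 = -1.059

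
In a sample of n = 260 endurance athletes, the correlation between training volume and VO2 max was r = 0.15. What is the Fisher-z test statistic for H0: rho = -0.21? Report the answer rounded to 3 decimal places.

5.840

z_r = atanh(0.15) = 0.151140,  z_0 = atanh(-0.21) = -0.213171
SE = 1/√(n−3) = 1/√257 = 0.062378
z = (z_r − z_0)/SE = (0.151140 − (-0.213171)) / 0.062378 = 0.364311 / 0.062378 = 5.840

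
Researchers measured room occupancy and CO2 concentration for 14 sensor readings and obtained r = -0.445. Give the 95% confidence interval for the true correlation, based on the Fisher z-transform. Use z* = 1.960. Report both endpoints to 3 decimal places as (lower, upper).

(-0.789, 0.112)

z_r = atanh(-0.445) = -0.478448;  SE = 1/√(n−3) = 1/√11 = 0.301511
z-limits: -0.478448 ± 1.960·0.301511 = -0.478448 ± 0.590962 = [-1.069410, 0.112514]
ρ-limits: (tanh -1.069410, tanh 0.112514) = (-0.789, 0.112)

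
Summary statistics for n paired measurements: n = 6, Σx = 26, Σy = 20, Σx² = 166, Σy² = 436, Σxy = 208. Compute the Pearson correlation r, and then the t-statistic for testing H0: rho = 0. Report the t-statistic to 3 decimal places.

3.440

S_xy = nΣxy − ΣxΣy = 6·208 − 26·20 = 1248 − 520 = 728
S_xx = nΣx² − (Σx)² = 6·166 − 26² = 996 − 676 = 320
S_yy = nΣy² − (Σy)² = 6·436 − 20² = 2616 − 400 = 2216
r = S_xy / √(S_xx·S_yy) = 728 / √(320·2216) = 728 / √709120 = 728 / 842.0926 = 0.8645
t = r·√(n−2)/√(1−r²) = 0.8645·√4 / √(1−0.747360) = 1.729000 / 0.502633 = 3.440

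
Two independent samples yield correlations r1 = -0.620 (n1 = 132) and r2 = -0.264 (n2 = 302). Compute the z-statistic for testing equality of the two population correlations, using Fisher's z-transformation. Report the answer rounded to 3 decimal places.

z1 = atanh(-0.620) = -0.725005,  z2 = atanh(-0.264) = -0.270403
SE = √(1/(n1−3) + 1/(n2−3)) = √(1/129 + 1/299) = √(0.0077519 + 0.0033445) = √0.0110964 = 0.105339
z = (z1 − z2)/SE = (-0.725005 − (-0.270403)) / 0.105339 = -0.454602 / 0.105339 = -4.316

-4.316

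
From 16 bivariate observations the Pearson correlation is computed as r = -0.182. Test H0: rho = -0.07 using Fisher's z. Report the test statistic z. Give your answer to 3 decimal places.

z_r = atanh(-0.182) = -0.184050,  z_0 = atanh(-0.07) = -0.070115
SE = 1/√(n−3) = 1/√13 = 0.277350
z = (z_r − z_0)/SE = (-0.184050 − (-0.070115)) / 0.277350 = -0.113935 / 0.277350 = -0.411

-0.411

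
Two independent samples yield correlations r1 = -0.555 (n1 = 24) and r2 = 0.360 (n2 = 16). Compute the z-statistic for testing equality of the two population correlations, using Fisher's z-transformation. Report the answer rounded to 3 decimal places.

Fisher z-transforms: z1 = atanh(-0.555) = -0.625578, z2 = atanh(0.360) = 0.376886; difference d = -1.002464
Var(d) = 1/21 + 1/13 = 0.0476190 + 0.0769231 = 0.1245421
z = d/√Var(d) = -1.002464 / √0.1245421 = -1.002464 / 0.352905 = -2.841

-2.841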